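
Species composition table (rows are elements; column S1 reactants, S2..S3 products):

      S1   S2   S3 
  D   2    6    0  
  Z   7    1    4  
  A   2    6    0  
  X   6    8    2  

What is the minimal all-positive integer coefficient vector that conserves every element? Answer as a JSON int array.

D: 3·2 = 6 | 1·6+5·0 = 6
Z: 3·7 = 21 | 1·1+5·4 = 21
A: 3·2 = 6 | 1·6+5·0 = 6
X: 3·6 = 18 | 1·8+5·2 = 18
gcd(3,1,5) = 1

Coefficients: [3, 1, 5]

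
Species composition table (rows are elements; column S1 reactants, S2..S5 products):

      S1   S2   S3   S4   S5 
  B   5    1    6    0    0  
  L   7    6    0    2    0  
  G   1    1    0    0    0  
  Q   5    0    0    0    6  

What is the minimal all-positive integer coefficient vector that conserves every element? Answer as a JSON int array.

B: 6·5 = 30 | 6·1+4·6+3·0+5·0 = 30
L: 6·7 = 42 | 6·6+4·0+3·2+5·0 = 42
G: 6·1 = 6 | 6·1+4·0+3·0+5·0 = 6
Q: 6·5 = 30 | 6·0+4·0+3·0+5·6 = 30
gcd(6,6,4,3,5) = 1

Coefficients: [6, 6, 4, 3, 5]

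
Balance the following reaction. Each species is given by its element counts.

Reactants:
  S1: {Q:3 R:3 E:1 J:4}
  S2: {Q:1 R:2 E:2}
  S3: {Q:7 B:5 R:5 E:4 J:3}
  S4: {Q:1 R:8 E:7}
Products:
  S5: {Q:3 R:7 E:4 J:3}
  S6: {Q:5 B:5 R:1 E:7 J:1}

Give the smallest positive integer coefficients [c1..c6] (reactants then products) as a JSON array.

Coefficients: [4, 1, 1, 3, 6, 1]

Q: 4·3+1·1+1·7+3·1 = 23 | 6·3+1·5 = 23
B: 4·0+1·0+1·5+3·0 = 5 | 6·0+1·5 = 5
R: 4·3+1·2+1·5+3·8 = 43 | 6·7+1·1 = 43
E: 4·1+1·2+1·4+3·7 = 31 | 6·4+1·7 = 31
J: 4·4+1·0+1·3+3·0 = 19 | 6·3+1·1 = 19
gcd(4,1,1,3,6,1) = 1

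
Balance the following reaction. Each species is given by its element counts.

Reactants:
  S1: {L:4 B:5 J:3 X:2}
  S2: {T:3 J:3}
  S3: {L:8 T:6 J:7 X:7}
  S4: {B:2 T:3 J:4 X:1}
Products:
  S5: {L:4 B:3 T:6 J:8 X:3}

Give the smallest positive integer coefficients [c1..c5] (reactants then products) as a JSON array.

Coefficients: [2, 5, 1, 1, 4]

L: 2·4+5·0+1·8+1·0 = 16 | 4·4 = 16
B: 2·5+5·0+1·0+1·2 = 12 | 4·3 = 12
T: 2·0+5·3+1·6+1·3 = 24 | 4·6 = 24
J: 2·3+5·3+1·7+1·4 = 32 | 4·8 = 32
X: 2·2+5·0+1·7+1·1 = 12 | 4·3 = 12
gcd(2,5,1,1,4) = 1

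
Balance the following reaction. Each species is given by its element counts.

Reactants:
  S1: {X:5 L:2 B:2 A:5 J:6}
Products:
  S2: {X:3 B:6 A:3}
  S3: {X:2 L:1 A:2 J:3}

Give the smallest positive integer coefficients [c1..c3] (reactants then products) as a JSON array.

X: 3·5 = 15 | 1·3+6·2 = 15
L: 3·2 = 6 | 1·0+6·1 = 6
B: 3·2 = 6 | 1·6+6·0 = 6
A: 3·5 = 15 | 1·3+6·2 = 15
J: 3·6 = 18 | 1·0+6·3 = 18
gcd(3,1,6) = 1

Coefficients: [3, 1, 6]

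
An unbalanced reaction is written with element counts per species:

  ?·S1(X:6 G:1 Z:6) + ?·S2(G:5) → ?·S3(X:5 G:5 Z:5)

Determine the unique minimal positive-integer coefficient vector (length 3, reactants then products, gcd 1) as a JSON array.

X: 5·6+5·0 = 30 | 6·5 = 30
G: 5·1+5·5 = 30 | 6·5 = 30
Z: 5·6+5·0 = 30 | 6·5 = 30
gcd(5,5,6) = 1

Coefficients: [5, 5, 6]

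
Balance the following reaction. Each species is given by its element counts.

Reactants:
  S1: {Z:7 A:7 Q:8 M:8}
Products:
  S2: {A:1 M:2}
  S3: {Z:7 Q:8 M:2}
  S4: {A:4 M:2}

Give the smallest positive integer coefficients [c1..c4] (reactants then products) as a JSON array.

Coefficients: [3, 5, 3, 4]

Z: 3·7 = 21 | 5·0+3·7+4·0 = 21
A: 3·7 = 21 | 5·1+3·0+4·4 = 21
Q: 3·8 = 24 | 5·0+3·8+4·0 = 24
M: 3·8 = 24 | 5·2+3·2+4·2 = 24
gcd(3,5,3,4) = 1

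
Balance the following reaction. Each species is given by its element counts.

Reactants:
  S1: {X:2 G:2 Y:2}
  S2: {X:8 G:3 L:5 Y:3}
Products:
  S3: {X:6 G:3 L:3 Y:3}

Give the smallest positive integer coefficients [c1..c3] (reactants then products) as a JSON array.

Coefficients: [3, 3, 5]

X: 3·2+3·8 = 30 | 5·6 = 30
G: 3·2+3·3 = 15 | 5·3 = 15
L: 3·0+3·5 = 15 | 5·3 = 15
Y: 3·2+3·3 = 15 | 5·3 = 15
gcd(3,3,5) = 1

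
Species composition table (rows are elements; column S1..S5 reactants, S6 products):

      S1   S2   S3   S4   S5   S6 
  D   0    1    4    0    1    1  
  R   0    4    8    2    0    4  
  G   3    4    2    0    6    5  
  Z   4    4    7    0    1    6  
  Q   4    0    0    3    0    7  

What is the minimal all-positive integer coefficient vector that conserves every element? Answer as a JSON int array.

Coefficients: [6, 1, 1, 6, 1, 6]

D: 6·0+1·1+1·4+6·0+1·1 = 6 | 6·1 = 6
R: 6·0+1·4+1·8+6·2+1·0 = 24 | 6·4 = 24
G: 6·3+1·4+1·2+6·0+1·6 = 30 | 6·5 = 30
Z: 6·4+1·4+1·7+6·0+1·1 = 36 | 6·6 = 36
Q: 6·4+1·0+1·0+6·3+1·0 = 42 | 6·7 = 42
gcd(6,1,1,6,1,6) = 1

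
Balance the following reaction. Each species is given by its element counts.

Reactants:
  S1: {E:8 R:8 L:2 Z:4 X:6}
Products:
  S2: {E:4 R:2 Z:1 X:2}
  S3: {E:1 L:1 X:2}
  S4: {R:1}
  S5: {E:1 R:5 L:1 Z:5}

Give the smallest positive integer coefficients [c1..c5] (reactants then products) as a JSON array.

E: 2·8 = 16 | 3·4+3·1+5·0+1·1 = 16
R: 2·8 = 16 | 3·2+3·0+5·1+1·5 = 16
L: 2·2 = 4 | 3·0+3·1+5·0+1·1 = 4
Z: 2·4 = 8 | 3·1+3·0+5·0+1·5 = 8
X: 2·6 = 12 | 3·2+3·2+5·0+1·0 = 12
gcd(2,3,3,5,1) = 1

Coefficients: [2, 3, 3, 5, 1]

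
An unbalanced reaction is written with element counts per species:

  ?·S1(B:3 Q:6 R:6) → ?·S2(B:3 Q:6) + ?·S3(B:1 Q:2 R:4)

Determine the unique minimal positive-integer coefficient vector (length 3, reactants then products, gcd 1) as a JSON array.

B: 2·3 = 6 | 1·3+3·1 = 6
Q: 2·6 = 12 | 1·6+3·2 = 12
R: 2·6 = 12 | 1·0+3·4 = 12
gcd(2,1,3) = 1

Coefficients: [2, 1, 3]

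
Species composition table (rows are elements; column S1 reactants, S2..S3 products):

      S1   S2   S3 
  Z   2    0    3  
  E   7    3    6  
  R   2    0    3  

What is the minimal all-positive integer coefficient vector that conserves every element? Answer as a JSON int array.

Coefficients: [3, 3, 2]

Z: 3·2 = 6 | 3·0+2·3 = 6
E: 3·7 = 21 | 3·3+2·6 = 21
R: 3·2 = 6 | 3·0+2·3 = 6
gcd(3,3,2) = 1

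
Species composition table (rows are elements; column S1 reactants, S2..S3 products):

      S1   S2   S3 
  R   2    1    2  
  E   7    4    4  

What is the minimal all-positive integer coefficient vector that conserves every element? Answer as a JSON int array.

Coefficients: [4, 6, 1]

R: 4·2 = 8 | 6·1+1·2 = 8
E: 4·7 = 28 | 6·4+1·4 = 28
gcd(4,6,1) = 1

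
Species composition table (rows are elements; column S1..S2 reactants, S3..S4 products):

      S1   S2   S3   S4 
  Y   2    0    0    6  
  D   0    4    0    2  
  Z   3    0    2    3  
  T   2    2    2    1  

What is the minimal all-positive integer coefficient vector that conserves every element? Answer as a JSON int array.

Coefficients: [6, 1, 6, 2]

Y: 6·2+1·0 = 12 | 6·0+2·6 = 12
D: 6·0+1·4 = 4 | 6·0+2·2 = 4
Z: 6·3+1·0 = 18 | 6·2+2·3 = 18
T: 6·2+1·2 = 14 | 6·2+2·1 = 14
gcd(6,1,6,2) = 1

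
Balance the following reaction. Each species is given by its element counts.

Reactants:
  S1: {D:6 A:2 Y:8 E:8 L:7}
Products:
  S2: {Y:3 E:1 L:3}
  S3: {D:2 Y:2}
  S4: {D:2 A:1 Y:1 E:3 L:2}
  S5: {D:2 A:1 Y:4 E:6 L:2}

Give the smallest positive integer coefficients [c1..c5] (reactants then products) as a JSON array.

D: 3·6 = 18 | 3·0+3·2+5·2+1·2 = 18
A: 3·2 = 6 | 3·0+3·0+5·1+1·1 = 6
Y: 3·8 = 24 | 3·3+3·2+5·1+1·4 = 24
E: 3·8 = 24 | 3·1+3·0+5·3+1·6 = 24
L: 3·7 = 21 | 3·3+3·0+5·2+1·2 = 21
gcd(3,3,3,5,1) = 1

Coefficients: [3, 3, 3, 5, 1]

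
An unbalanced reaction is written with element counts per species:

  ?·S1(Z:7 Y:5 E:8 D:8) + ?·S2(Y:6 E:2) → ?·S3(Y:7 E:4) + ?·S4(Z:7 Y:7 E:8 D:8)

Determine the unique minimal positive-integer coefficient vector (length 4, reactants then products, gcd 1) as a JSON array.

Coefficients: [5, 4, 2, 5]

Z: 5·7+4·0 = 35 | 2·0+5·7 = 35
Y: 5·5+4·6 = 49 | 2·7+5·7 = 49
E: 5·8+4·2 = 48 | 2·4+5·8 = 48
D: 5·8+4·0 = 40 | 2·0+5·8 = 40
gcd(5,4,2,5) = 1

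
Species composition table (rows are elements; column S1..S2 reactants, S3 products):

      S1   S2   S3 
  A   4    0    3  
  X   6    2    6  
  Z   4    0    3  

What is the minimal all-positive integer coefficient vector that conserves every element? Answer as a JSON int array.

A: 3·4+3·0 = 12 | 4·3 = 12
X: 3·6+3·2 = 24 | 4·6 = 24
Z: 3·4+3·0 = 12 | 4·3 = 12
gcd(3,3,4) = 1

Coefficients: [3, 3, 4]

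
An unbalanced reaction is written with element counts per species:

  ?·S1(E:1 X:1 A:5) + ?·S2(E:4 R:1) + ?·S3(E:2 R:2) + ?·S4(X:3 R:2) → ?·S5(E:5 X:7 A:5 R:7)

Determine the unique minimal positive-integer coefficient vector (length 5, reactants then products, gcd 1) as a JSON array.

Coefficients: [3, 1, 4, 6, 3]

E: 3·1+1·4+4·2+6·0 = 15 | 3·5 = 15
X: 3·1+1·0+4·0+6·3 = 21 | 3·7 = 21
A: 3·5+1·0+4·0+6·0 = 15 | 3·5 = 15
R: 3·0+1·1+4·2+6·2 = 21 | 3·7 = 21
gcd(3,1,4,6,3) = 1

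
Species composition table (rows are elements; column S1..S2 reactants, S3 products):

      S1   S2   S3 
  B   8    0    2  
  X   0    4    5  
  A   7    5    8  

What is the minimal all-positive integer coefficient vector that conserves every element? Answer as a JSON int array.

Coefficients: [1, 5, 4]

B: 1·8+5·0 = 8 | 4·2 = 8
X: 1·0+5·4 = 20 | 4·5 = 20
A: 1·7+5·5 = 32 | 4·8 = 32
gcd(1,5,4) = 1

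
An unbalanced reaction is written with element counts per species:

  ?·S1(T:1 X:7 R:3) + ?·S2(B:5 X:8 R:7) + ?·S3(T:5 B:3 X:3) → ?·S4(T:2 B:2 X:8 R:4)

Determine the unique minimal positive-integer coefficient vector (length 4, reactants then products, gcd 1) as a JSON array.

T: 3·1+1·0+1·5 = 8 | 4·2 = 8
B: 3·0+1·5+1·3 = 8 | 4·2 = 8
X: 3·7+1·8+1·3 = 32 | 4·8 = 32
R: 3·3+1·7+1·0 = 16 | 4·4 = 16
gcd(3,1,1,4) = 1

Coefficients: [3, 1, 1, 4]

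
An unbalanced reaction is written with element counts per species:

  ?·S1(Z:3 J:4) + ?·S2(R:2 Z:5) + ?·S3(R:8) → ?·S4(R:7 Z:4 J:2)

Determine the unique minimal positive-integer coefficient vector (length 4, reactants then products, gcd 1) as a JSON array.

R: 2·0+2·2+3·8 = 28 | 4·7 = 28
Z: 2·3+2·5+3·0 = 16 | 4·4 = 16
J: 2·4+2·0+3·0 = 8 | 4·2 = 8
gcd(2,2,3,4) = 1

Coefficients: [2, 2, 3, 4]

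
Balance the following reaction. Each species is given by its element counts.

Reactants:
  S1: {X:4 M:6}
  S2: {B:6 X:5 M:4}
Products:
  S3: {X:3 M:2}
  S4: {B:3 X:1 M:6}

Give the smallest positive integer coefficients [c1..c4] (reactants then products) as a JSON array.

Coefficients: [3, 1, 5, 2]

B: 3·0+1·6 = 6 | 5·0+2·3 = 6
X: 3·4+1·5 = 17 | 5·3+2·1 = 17
M: 3·6+1·4 = 22 | 5·2+2·6 = 22
gcd(3,1,5,2) = 1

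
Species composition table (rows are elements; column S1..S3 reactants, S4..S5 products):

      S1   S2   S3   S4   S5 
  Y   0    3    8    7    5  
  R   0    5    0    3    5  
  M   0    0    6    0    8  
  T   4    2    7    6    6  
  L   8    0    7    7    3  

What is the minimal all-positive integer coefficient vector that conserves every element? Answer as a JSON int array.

Y: 2·0+6·3+4·8 = 50 | 5·7+3·5 = 50
R: 2·0+6·5+4·0 = 30 | 5·3+3·5 = 30
M: 2·0+6·0+4·6 = 24 | 5·0+3·8 = 24
T: 2·4+6·2+4·7 = 48 | 5·6+3·6 = 48
L: 2·8+6·0+4·7 = 44 | 5·7+3·3 = 44
gcd(2,6,4,5,3) = 1

Coefficients: [2, 6, 4, 5, 3]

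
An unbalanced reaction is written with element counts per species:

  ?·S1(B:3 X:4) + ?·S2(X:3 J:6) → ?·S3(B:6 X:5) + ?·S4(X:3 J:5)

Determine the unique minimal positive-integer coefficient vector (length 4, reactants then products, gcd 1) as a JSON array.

B: 2·3+5·0 = 6 | 1·6+6·0 = 6
X: 2·4+5·3 = 23 | 1·5+6·3 = 23
J: 2·0+5·6 = 30 | 1·0+6·5 = 30
gcd(2,5,1,6) = 1

Coefficients: [2, 5, 1, 6]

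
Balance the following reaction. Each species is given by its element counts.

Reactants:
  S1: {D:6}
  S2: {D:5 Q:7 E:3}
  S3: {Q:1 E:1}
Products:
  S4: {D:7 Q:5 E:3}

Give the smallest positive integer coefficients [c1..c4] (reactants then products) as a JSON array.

D: 3·6+2·5+6·0 = 28 | 4·7 = 28
Q: 3·0+2·7+6·1 = 20 | 4·5 = 20
E: 3·0+2·3+6·1 = 12 | 4·3 = 12
gcd(3,2,6,4) = 1

Coefficients: [3, 2, 6, 4]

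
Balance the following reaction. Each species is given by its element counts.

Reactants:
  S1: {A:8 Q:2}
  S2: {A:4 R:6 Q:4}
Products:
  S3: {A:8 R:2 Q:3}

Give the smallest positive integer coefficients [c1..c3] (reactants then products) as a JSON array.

Coefficients: [5, 2, 6]

A: 5·8+2·4 = 48 | 6·8 = 48
R: 5·0+2·6 = 12 | 6·2 = 12
Q: 5·2+2·4 = 18 | 6·3 = 18
gcd(5,2,6) = 1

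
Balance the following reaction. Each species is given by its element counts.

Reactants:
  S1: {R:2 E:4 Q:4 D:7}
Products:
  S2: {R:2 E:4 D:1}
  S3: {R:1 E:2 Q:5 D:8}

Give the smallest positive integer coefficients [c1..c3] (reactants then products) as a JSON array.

Coefficients: [5, 3, 4]

R: 5·2 = 10 | 3·2+4·1 = 10
E: 5·4 = 20 | 3·4+4·2 = 20
Q: 5·4 = 20 | 3·0+4·5 = 20
D: 5·7 = 35 | 3·1+4·8 = 35
gcd(5,3,4) = 1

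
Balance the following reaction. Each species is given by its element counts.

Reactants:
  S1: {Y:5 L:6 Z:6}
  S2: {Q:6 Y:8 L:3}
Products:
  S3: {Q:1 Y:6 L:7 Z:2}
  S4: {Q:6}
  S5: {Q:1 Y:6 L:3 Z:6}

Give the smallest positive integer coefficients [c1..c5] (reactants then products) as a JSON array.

Coefficients: [4, 2, 3, 1, 3]

Q: 4·0+2·6 = 12 | 3·1+1·6+3·1 = 12
Y: 4·5+2·8 = 36 | 3·6+1·0+3·6 = 36
L: 4·6+2·3 = 30 | 3·7+1·0+3·3 = 30
Z: 4·6+2·0 = 24 | 3·2+1·0+3·6 = 24
gcd(4,2,3,1,3) = 1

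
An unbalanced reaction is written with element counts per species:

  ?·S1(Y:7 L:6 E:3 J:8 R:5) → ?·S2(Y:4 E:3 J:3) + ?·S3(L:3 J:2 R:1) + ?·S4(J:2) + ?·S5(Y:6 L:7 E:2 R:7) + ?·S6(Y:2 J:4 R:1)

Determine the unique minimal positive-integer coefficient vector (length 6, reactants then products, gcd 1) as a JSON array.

Y: 6·7 = 42 | 4·4+5·0+5·0+3·6+4·2 = 42
L: 6·6 = 36 | 4·0+5·3+5·0+3·7+4·0 = 36
E: 6·3 = 18 | 4·3+5·0+5·0+3·2+4·0 = 18
J: 6·8 = 48 | 4·3+5·2+5·2+3·0+4·4 = 48
R: 6·5 = 30 | 4·0+5·1+5·0+3·7+4·1 = 30
gcd(6,4,5,5,3,4) = 1

Coefficients: [6, 4, 5, 5, 3, 4]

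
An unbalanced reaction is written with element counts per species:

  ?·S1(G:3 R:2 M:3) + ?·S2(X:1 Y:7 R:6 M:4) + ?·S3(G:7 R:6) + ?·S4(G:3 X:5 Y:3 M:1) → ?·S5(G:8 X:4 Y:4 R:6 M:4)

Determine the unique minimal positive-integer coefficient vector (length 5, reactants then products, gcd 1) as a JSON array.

G: 3·3+1·0+2·7+3·3 = 32 | 4·8 = 32
X: 3·0+1·1+2·0+3·5 = 16 | 4·4 = 16
Y: 3·0+1·7+2·0+3·3 = 16 | 4·4 = 16
R: 3·2+1·6+2·6+3·0 = 24 | 4·6 = 24
M: 3·3+1·4+2·0+3·1 = 16 | 4·4 = 16
gcd(3,1,2,3,4) = 1

Coefficients: [3, 1, 2, 3, 4]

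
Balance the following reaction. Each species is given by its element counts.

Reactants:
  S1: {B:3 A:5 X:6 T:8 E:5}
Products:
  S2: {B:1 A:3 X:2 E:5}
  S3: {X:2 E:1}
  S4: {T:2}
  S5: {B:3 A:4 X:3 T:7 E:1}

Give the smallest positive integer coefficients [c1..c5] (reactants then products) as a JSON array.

Coefficients: [5, 3, 6, 6, 4]

B: 5·3 = 15 | 3·1+6·0+6·0+4·3 = 15
A: 5·5 = 25 | 3·3+6·0+6·0+4·4 = 25
X: 5·6 = 30 | 3·2+6·2+6·0+4·3 = 30
T: 5·8 = 40 | 3·0+6·0+6·2+4·7 = 40
E: 5·5 = 25 | 3·5+6·1+6·0+4·1 = 25
gcd(5,3,6,6,4) = 1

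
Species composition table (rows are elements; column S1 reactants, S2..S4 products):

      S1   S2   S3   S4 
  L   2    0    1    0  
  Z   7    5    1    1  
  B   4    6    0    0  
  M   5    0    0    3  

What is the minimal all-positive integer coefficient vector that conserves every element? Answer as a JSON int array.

Coefficients: [3, 2, 6, 5]

L: 3·2 = 6 | 2·0+6·1+5·0 = 6
Z: 3·7 = 21 | 2·5+6·1+5·1 = 21
B: 3·4 = 12 | 2·6+6·0+5·0 = 12
M: 3·5 = 15 | 2·0+6·0+5·3 = 15
gcd(3,2,6,5) = 1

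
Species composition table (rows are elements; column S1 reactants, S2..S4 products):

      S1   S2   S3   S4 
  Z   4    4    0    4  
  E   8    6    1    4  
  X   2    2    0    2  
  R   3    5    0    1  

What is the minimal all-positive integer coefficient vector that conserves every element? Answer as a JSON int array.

Z: 2·4 = 8 | 1·4+6·0+1·4 = 8
E: 2·8 = 16 | 1·6+6·1+1·4 = 16
X: 2·2 = 4 | 1·2+6·0+1·2 = 4
R: 2·3 = 6 | 1·5+6·0+1·1 = 6
gcd(2,1,6,1) = 1

Coefficients: [2, 1, 6, 1]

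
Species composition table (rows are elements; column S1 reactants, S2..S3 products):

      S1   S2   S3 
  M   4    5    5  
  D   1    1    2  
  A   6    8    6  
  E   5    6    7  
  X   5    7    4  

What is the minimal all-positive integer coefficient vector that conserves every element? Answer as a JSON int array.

Coefficients: [5, 3, 1]

M: 5·4 = 20 | 3·5+1·5 = 20
D: 5·1 = 5 | 3·1+1·2 = 5
A: 5·6 = 30 | 3·8+1·6 = 30
E: 5·5 = 25 | 3·6+1·7 = 25
X: 5·5 = 25 | 3·7+1·4 = 25
gcd(5,3,1) = 1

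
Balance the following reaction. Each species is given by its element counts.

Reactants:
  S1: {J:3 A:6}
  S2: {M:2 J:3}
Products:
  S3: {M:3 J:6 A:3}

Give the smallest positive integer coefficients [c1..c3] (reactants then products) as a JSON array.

M: 1·0+3·2 = 6 | 2·3 = 6
J: 1·3+3·3 = 12 | 2·6 = 12
A: 1·6+3·0 = 6 | 2·3 = 6
gcd(1,3,2) = 1

Coefficients: [1, 3, 2]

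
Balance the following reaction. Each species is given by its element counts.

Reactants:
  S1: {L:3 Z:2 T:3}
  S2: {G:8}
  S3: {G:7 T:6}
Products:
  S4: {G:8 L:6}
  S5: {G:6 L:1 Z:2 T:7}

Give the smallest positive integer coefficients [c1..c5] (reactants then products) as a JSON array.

G: 6·0+3·8+4·7 = 52 | 2·8+6·6 = 52
L: 6·3+3·0+4·0 = 18 | 2·6+6·1 = 18
Z: 6·2+3·0+4·0 = 12 | 2·0+6·2 = 12
T: 6·3+3·0+4·6 = 42 | 2·0+6·7 = 42
gcd(6,3,4,2,6) = 1

Coefficients: [6, 3, 4, 2, 6]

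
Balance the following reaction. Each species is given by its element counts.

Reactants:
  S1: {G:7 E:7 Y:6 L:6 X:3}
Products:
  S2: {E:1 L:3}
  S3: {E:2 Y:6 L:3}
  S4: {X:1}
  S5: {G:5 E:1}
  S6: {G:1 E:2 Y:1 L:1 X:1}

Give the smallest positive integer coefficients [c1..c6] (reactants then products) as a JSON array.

Coefficients: [3, 2, 2, 3, 3, 6]

G: 3·7 = 21 | 2·0+2·0+3·0+3·5+6·1 = 21
E: 3·7 = 21 | 2·1+2·2+3·0+3·1+6·2 = 21
Y: 3·6 = 18 | 2·0+2·6+3·0+3·0+6·1 = 18
L: 3·6 = 18 | 2·3+2·3+3·0+3·0+6·1 = 18
X: 3·3 = 9 | 2·0+2·0+3·1+3·0+6·1 = 9
gcd(3,2,2,3,3,6) = 1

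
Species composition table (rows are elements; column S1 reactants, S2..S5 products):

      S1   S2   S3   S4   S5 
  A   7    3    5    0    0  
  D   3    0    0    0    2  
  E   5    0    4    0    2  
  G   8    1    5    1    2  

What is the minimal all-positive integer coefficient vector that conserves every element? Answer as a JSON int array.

A: 2·7 = 14 | 3·3+1·5+2·0+3·0 = 14
D: 2·3 = 6 | 3·0+1·0+2·0+3·2 = 6
E: 2·5 = 10 | 3·0+1·4+2·0+3·2 = 10
G: 2·8 = 16 | 3·1+1·5+2·1+3·2 = 16
gcd(2,3,1,2,3) = 1

Coefficients: [2, 3, 1, 2, 3]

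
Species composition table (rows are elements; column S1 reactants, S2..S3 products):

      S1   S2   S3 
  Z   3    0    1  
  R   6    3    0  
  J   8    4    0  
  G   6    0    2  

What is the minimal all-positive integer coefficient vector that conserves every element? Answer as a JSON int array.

Coefficients: [1, 2, 3]

Z: 1·3 = 3 | 2·0+3·1 = 3
R: 1·6 = 6 | 2·3+3·0 = 6
J: 1·8 = 8 | 2·4+3·0 = 8
G: 1·6 = 6 | 2·0+3·2 = 6
gcd(1,2,3) = 1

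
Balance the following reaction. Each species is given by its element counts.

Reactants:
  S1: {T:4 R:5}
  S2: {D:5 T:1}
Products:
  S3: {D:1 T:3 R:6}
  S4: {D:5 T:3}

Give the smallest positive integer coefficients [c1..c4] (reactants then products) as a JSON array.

D: 6·0+6·5 = 30 | 5·1+5·5 = 30
T: 6·4+6·1 = 30 | 5·3+5·3 = 30
R: 6·5+6·0 = 30 | 5·6+5·0 = 30
gcd(6,6,5,5) = 1

Coefficients: [6, 6, 5, 5]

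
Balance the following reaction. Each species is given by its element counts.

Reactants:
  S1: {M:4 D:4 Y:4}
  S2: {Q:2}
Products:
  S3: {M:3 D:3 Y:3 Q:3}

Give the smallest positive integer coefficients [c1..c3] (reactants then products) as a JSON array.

M: 3·4+6·0 = 12 | 4·3 = 12
D: 3·4+6·0 = 12 | 4·3 = 12
Y: 3·4+6·0 = 12 | 4·3 = 12
Q: 3·0+6·2 = 12 | 4·3 = 12
gcd(3,6,4) = 1

Coefficients: [3, 6, 4]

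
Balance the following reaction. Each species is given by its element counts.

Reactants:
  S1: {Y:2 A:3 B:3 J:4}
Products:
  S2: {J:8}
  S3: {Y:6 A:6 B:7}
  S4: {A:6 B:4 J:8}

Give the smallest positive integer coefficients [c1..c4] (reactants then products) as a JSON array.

Coefficients: [6, 2, 2, 1]

Y: 6·2 = 12 | 2·0+2·6+1·0 = 12
A: 6·3 = 18 | 2·0+2·6+1·6 = 18
B: 6·3 = 18 | 2·0+2·7+1·4 = 18
J: 6·4 = 24 | 2·8+2·0+1·8 = 24
gcd(6,2,2,1) = 1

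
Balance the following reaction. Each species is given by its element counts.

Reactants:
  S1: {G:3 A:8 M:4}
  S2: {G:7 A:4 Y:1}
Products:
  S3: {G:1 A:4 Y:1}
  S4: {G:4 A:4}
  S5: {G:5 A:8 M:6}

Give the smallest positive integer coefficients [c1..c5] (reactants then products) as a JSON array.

G: 6·3+3·7 = 39 | 3·1+4·4+4·5 = 39
A: 6·8+3·4 = 60 | 3·4+4·4+4·8 = 60
Y: 6·0+3·1 = 3 | 3·1+4·0+4·0 = 3
M: 6·4+3·0 = 24 | 3·0+4·0+4·6 = 24
gcd(6,3,3,4,4) = 1

Coefficients: [6, 3, 3, 4, 4]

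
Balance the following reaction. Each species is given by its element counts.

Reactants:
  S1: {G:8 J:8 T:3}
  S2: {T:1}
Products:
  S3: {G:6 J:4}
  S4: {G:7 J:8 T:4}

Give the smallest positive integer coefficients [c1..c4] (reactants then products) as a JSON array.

Coefficients: [5, 1, 2, 4]

G: 5·8+1·0 = 40 | 2·6+4·7 = 40
J: 5·8+1·0 = 40 | 2·4+4·8 = 40
T: 5·3+1·1 = 16 | 2·0+4·4 = 16
gcd(5,1,2,4) = 1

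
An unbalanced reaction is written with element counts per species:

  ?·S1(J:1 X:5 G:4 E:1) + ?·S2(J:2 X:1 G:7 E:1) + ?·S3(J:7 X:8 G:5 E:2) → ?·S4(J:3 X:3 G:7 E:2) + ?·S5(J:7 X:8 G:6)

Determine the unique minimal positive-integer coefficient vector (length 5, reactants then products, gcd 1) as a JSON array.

Coefficients: [1, 5, 3, 6, 2]

J: 1·1+5·2+3·7 = 32 | 6·3+2·7 = 32
X: 1·5+5·1+3·8 = 34 | 6·3+2·8 = 34
G: 1·4+5·7+3·5 = 54 | 6·7+2·6 = 54
E: 1·1+5·1+3·2 = 12 | 6·2+2·0 = 12
gcd(1,5,3,6,2) = 1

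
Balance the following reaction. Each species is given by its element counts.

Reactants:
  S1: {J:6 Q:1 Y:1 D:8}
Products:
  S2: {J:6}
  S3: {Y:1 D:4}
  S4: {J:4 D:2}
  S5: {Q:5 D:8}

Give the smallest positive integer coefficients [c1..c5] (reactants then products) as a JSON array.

Coefficients: [5, 1, 5, 6, 1]

J: 5·6 = 30 | 1·6+5·0+6·4+1·0 = 30
Q: 5·1 = 5 | 1·0+5·0+6·0+1·5 = 5
Y: 5·1 = 5 | 1·0+5·1+6·0+1·0 = 5
D: 5·8 = 40 | 1·0+5·4+6·2+1·8 = 40
gcd(5,1,5,6,1) = 1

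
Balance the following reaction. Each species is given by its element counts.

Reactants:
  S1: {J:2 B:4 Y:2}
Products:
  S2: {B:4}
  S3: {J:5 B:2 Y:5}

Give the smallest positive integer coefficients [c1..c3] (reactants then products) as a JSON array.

Coefficients: [5, 4, 2]

J: 5·2 = 10 | 4·0+2·5 = 10
B: 5·4 = 20 | 4·4+2·2 = 20
Y: 5·2 = 10 | 4·0+2·5 = 10
gcd(5,4,2) = 1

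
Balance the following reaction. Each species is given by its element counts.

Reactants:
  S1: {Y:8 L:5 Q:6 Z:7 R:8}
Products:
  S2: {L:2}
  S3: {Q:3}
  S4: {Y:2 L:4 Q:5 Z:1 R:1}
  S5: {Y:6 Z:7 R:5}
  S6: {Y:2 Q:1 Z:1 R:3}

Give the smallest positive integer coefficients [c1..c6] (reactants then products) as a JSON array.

Y: 4·8 = 32 | 6·0+3·0+2·2+3·6+5·2 = 32
L: 4·5 = 20 | 6·2+3·0+2·4+3·0+5·0 = 20
Q: 4·6 = 24 | 6·0+3·3+2·5+3·0+5·1 = 24
Z: 4·7 = 28 | 6·0+3·0+2·1+3·7+5·1 = 28
R: 4·8 = 32 | 6·0+3·0+2·1+3·5+5·3 = 32
gcd(4,6,3,2,3,5) = 1

Coefficients: [4, 6, 3, 2, 3, 5]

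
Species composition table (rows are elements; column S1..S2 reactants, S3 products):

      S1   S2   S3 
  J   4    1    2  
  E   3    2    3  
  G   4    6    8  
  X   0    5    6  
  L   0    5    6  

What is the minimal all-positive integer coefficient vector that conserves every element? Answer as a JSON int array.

J: 1·4+6·1 = 10 | 5·2 = 10
E: 1·3+6·2 = 15 | 5·3 = 15
G: 1·4+6·6 = 40 | 5·8 = 40
X: 1·0+6·5 = 30 | 5·6 = 30
L: 1·0+6·5 = 30 | 5·6 = 30
gcd(1,6,5) = 1

Coefficients: [1, 6, 5]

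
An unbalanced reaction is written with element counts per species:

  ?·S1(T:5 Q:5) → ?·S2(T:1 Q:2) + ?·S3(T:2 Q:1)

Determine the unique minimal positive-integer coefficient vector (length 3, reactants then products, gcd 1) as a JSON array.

Coefficients: [3, 5, 5]

T: 3·5 = 15 | 5·1+5·2 = 15
Q: 3·5 = 15 | 5·2+5·1 = 15
gcd(3,5,5) = 1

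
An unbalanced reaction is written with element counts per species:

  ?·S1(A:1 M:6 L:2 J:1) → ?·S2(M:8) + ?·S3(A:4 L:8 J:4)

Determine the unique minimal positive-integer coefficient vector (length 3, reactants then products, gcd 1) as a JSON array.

A: 4·1 = 4 | 3·0+1·4 = 4
M: 4·6 = 24 | 3·8+1·0 = 24
L: 4·2 = 8 | 3·0+1·8 = 8
J: 4·1 = 4 | 3·0+1·4 = 4
gcd(4,3,1) = 1

Coefficients: [4, 3, 1]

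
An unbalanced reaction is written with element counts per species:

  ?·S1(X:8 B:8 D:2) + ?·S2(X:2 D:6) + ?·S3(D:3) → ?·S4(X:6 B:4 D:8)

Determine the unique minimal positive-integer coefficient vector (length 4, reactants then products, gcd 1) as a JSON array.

X: 3·8+6·2+2·0 = 36 | 6·6 = 36
B: 3·8+6·0+2·0 = 24 | 6·4 = 24
D: 3·2+6·6+2·3 = 48 | 6·8 = 48
gcd(3,6,2,6) = 1

Coefficients: [3, 6, 2, 6]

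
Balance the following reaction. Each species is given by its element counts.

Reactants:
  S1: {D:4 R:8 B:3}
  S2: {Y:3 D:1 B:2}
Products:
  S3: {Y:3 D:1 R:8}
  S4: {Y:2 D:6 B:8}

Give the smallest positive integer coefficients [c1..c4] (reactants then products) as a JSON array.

Y: 4·0+6·3 = 18 | 4·3+3·2 = 18
D: 4·4+6·1 = 22 | 4·1+3·6 = 22
R: 4·8+6·0 = 32 | 4·8+3·0 = 32
B: 4·3+6·2 = 24 | 4·0+3·8 = 24
gcd(4,6,4,3) = 1

Coefficients: [4, 6, 4, 3]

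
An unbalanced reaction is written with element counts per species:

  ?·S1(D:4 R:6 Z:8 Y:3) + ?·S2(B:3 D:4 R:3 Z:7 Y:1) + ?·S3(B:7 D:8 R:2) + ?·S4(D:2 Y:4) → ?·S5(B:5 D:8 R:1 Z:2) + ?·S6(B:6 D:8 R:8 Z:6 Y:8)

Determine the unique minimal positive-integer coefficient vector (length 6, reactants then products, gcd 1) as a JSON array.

Coefficients: [2, 2, 6, 4, 6, 3]

B: 2·0+2·3+6·7+4·0 = 48 | 6·5+3·6 = 48
D: 2·4+2·4+6·8+4·2 = 72 | 6·8+3·8 = 72
R: 2·6+2·3+6·2+4·0 = 30 | 6·1+3·8 = 30
Z: 2·8+2·7+6·0+4·0 = 30 | 6·2+3·6 = 30
Y: 2·3+2·1+6·0+4·4 = 24 | 6·0+3·8 = 24
gcd(2,2,6,4,6,3) = 1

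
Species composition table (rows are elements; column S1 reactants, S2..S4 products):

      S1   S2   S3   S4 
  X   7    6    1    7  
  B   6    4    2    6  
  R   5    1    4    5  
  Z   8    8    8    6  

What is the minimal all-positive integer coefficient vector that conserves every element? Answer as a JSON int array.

X: 5·7 = 35 | 1·6+1·1+4·7 = 35
B: 5·6 = 30 | 1·4+1·2+4·6 = 30
R: 5·5 = 25 | 1·1+1·4+4·5 = 25
Z: 5·8 = 40 | 1·8+1·8+4·6 = 40
gcd(5,1,1,4) = 1

Coefficients: [5, 1, 1, 4]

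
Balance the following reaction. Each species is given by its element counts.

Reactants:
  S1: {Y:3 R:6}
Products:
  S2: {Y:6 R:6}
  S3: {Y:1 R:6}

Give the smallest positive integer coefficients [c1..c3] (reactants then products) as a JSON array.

Coefficients: [5, 2, 3]

Y: 5·3 = 15 | 2·6+3·1 = 15
R: 5·6 = 30 | 2·6+3·6 = 30
gcd(5,2,3) = 1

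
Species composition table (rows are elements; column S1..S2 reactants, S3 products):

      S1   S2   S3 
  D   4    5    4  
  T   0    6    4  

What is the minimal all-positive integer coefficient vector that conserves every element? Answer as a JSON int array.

Coefficients: [1, 4, 6]

D: 1·4+4·5 = 24 | 6·4 = 24
T: 1·0+4·6 = 24 | 6·4 = 24
gcd(1,4,6) = 1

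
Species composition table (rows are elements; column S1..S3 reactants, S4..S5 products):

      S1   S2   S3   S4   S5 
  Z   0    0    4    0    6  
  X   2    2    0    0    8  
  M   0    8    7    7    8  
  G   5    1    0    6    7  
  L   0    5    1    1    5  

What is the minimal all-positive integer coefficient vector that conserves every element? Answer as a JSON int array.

Z: 6·0+2·0+3·4 = 12 | 3·0+2·6 = 12
X: 6·2+2·2+3·0 = 16 | 3·0+2·8 = 16
M: 6·0+2·8+3·7 = 37 | 3·7+2·8 = 37
G: 6·5+2·1+3·0 = 32 | 3·6+2·7 = 32
L: 6·0+2·5+3·1 = 13 | 3·1+2·5 = 13
gcd(6,2,3,3,2) = 1

Coefficients: [6, 2, 3, 3, 2]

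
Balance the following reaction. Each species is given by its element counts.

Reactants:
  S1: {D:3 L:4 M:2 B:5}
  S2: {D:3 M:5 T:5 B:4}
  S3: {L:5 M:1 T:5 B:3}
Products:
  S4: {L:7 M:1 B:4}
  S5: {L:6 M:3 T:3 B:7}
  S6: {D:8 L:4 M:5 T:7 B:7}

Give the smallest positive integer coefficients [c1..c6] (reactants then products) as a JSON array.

Coefficients: [6, 2, 4, 2, 3, 3]

D: 6·3+2·3+4·0 = 24 | 2·0+3·0+3·8 = 24
L: 6·4+2·0+4·5 = 44 | 2·7+3·6+3·4 = 44
M: 6·2+2·5+4·1 = 26 | 2·1+3·3+3·5 = 26
T: 6·0+2·5+4·5 = 30 | 2·0+3·3+3·7 = 30
B: 6·5+2·4+4·3 = 50 | 2·4+3·7+3·7 = 50
gcd(6,2,4,2,3,3) = 1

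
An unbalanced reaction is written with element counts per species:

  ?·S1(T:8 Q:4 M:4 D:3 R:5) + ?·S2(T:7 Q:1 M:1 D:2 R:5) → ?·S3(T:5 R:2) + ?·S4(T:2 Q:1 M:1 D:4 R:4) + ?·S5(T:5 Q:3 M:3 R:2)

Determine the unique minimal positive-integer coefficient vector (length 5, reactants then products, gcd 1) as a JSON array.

T: 4·8+4·7 = 60 | 5·5+5·2+5·5 = 60
Q: 4·4+4·1 = 20 | 5·0+5·1+5·3 = 20
M: 4·4+4·1 = 20 | 5·0+5·1+5·3 = 20
D: 4·3+4·2 = 20 | 5·0+5·4+5·0 = 20
R: 4·5+4·5 = 40 | 5·2+5·4+5·2 = 40
gcd(4,4,5,5,5) = 1

Coefficients: [4, 4, 5, 5, 5]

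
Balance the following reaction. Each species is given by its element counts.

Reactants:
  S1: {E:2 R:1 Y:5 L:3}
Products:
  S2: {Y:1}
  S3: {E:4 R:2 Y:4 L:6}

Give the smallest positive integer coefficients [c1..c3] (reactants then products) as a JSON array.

Coefficients: [2, 6, 1]

E: 2·2 = 4 | 6·0+1·4 = 4
R: 2·1 = 2 | 6·0+1·2 = 2
Y: 2·5 = 10 | 6·1+1·4 = 10
L: 2·3 = 6 | 6·0+1·6 = 6
gcd(2,6,1) = 1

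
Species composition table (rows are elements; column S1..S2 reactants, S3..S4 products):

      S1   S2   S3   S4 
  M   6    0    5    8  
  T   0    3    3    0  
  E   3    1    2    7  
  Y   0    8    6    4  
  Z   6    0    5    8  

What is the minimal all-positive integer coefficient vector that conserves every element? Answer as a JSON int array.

Coefficients: [3, 2, 2, 1]

M: 3·6+2·0 = 18 | 2·5+1·8 = 18
T: 3·0+2·3 = 6 | 2·3+1·0 = 6
E: 3·3+2·1 = 11 | 2·2+1·7 = 11
Y: 3·0+2·8 = 16 | 2·6+1·4 = 16
Z: 3·6+2·0 = 18 | 2·5+1·8 = 18
gcd(3,2,2,1) = 1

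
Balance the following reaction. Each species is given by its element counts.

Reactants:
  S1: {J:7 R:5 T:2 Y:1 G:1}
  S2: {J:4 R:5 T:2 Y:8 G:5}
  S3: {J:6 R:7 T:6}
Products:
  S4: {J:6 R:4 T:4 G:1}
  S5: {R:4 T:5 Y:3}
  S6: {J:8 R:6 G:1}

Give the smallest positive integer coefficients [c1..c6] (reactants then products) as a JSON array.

J: 4·7+1·4+5·6 = 62 | 5·6+4·0+4·8 = 62
R: 4·5+1·5+5·7 = 60 | 5·4+4·4+4·6 = 60
T: 4·2+1·2+5·6 = 40 | 5·4+4·5+4·0 = 40
Y: 4·1+1·8+5·0 = 12 | 5·0+4·3+4·0 = 12
G: 4·1+1·5+5·0 = 9 | 5·1+4·0+4·1 = 9
gcd(4,1,5,5,4,4) = 1

Coefficients: [4, 1, 5, 5, 4, 4]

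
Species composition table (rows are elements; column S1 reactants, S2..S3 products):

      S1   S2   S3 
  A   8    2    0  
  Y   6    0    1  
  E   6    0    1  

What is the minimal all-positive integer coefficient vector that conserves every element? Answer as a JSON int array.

Coefficients: [1, 4, 6]

A: 1·8 = 8 | 4·2+6·0 = 8
Y: 1·6 = 6 | 4·0+6·1 = 6
E: 1·6 = 6 | 4·0+6·1 = 6
gcd(1,4,6) = 1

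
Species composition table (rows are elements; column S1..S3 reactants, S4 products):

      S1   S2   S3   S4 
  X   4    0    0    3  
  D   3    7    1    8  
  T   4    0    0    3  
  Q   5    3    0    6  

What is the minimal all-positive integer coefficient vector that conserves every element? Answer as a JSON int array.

Coefficients: [3, 3, 2, 4]

X: 3·4+3·0+2·0 = 12 | 4·3 = 12
D: 3·3+3·7+2·1 = 32 | 4·8 = 32
T: 3·4+3·0+2·0 = 12 | 4·3 = 12
Q: 3·5+3·3+2·0 = 24 | 4·6 = 24
gcd(3,3,2,4) = 1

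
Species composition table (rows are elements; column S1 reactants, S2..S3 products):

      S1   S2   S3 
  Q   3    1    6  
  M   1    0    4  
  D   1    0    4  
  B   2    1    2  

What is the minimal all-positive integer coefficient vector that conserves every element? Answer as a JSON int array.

Q: 4·3 = 12 | 6·1+1·6 = 12
M: 4·1 = 4 | 6·0+1·4 = 4
D: 4·1 = 4 | 6·0+1·4 = 4
B: 4·2 = 8 | 6·1+1·2 = 8
gcd(4,6,1) = 1

Coefficients: [4, 6, 1]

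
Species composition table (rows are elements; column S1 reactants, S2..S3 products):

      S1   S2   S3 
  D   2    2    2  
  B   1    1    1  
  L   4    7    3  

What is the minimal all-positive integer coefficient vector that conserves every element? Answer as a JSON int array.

Coefficients: [4, 1, 3]

D: 4·2 = 8 | 1·2+3·2 = 8
B: 4·1 = 4 | 1·1+3·1 = 4
L: 4·4 = 16 | 1·7+3·3 = 16
gcd(4,1,3) = 1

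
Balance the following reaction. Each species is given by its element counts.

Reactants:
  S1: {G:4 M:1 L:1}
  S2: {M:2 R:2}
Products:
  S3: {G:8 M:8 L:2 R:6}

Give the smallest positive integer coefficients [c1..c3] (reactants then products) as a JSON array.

G: 2·4+3·0 = 8 | 1·8 = 8
M: 2·1+3·2 = 8 | 1·8 = 8
L: 2·1+3·0 = 2 | 1·2 = 2
R: 2·0+3·2 = 6 | 1·6 = 6
gcd(2,3,1) = 1

Coefficients: [2, 3, 1]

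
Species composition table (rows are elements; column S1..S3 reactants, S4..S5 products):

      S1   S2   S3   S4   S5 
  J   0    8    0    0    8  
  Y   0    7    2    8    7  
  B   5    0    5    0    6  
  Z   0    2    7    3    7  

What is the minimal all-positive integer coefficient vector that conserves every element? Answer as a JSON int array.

Coefficients: [2, 5, 4, 1, 5]

J: 2·0+5·8+4·0 = 40 | 1·0+5·8 = 40
Y: 2·0+5·7+4·2 = 43 | 1·8+5·7 = 43
B: 2·5+5·0+4·5 = 30 | 1·0+5·6 = 30
Z: 2·0+5·2+4·7 = 38 | 1·3+5·7 = 38
gcd(2,5,4,1,5) = 1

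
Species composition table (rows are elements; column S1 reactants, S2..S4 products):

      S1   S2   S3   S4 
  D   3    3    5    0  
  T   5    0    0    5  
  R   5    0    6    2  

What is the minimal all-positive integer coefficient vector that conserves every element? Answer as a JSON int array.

Coefficients: [6, 1, 3, 6]

D: 6·3 = 18 | 1·3+3·5+6·0 = 18
T: 6·5 = 30 | 1·0+3·0+6·5 = 30
R: 6·5 = 30 | 1·0+3·6+6·2 = 30
gcd(6,1,3,6) = 1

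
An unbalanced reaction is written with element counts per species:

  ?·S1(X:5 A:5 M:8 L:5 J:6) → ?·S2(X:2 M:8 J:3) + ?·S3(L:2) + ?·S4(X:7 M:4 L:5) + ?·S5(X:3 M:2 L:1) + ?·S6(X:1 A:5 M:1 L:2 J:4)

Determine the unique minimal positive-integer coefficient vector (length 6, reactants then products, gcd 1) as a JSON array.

X: 6·5 = 30 | 4·2+5·0+1·7+3·3+6·1 = 30
A: 6·5 = 30 | 4·0+5·0+1·0+3·0+6·5 = 30
M: 6·8 = 48 | 4·8+5·0+1·4+3·2+6·1 = 48
L: 6·5 = 30 | 4·0+5·2+1·5+3·1+6·2 = 30
J: 6·6 = 36 | 4·3+5·0+1·0+3·0+6·4 = 36
gcd(6,4,5,1,3,6) = 1

Coefficients: [6, 4, 5, 1, 3, 6]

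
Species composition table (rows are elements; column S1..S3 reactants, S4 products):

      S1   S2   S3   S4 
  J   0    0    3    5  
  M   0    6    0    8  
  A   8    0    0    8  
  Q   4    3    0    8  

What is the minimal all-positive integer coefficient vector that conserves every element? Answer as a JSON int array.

J: 3·0+4·0+5·3 = 15 | 3·5 = 15
M: 3·0+4·6+5·0 = 24 | 3·8 = 24
A: 3·8+4·0+5·0 = 24 | 3·8 = 24
Q: 3·4+4·3+5·0 = 24 | 3·8 = 24
gcd(3,4,5,3) = 1

Coefficients: [3, 4, 5, 3]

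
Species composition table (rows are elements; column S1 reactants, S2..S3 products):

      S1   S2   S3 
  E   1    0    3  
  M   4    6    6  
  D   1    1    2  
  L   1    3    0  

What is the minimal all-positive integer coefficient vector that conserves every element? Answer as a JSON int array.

Coefficients: [3, 1, 1]

E: 3·1 = 3 | 1·0+1·3 = 3
M: 3·4 = 12 | 1·6+1·6 = 12
D: 3·1 = 3 | 1·1+1·2 = 3
L: 3·1 = 3 | 1·3+1·0 = 3
gcd(3,1,1) = 1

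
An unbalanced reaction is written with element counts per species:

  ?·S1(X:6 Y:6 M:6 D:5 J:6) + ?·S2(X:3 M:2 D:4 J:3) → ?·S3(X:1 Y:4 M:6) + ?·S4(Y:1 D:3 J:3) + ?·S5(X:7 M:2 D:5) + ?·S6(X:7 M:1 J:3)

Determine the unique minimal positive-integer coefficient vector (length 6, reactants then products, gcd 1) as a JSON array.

Coefficients: [3, 2, 3, 6, 1, 2]

X: 3·6+2·3 = 24 | 3·1+6·0+1·7+2·7 = 24
Y: 3·6+2·0 = 18 | 3·4+6·1+1·0+2·0 = 18
M: 3·6+2·2 = 22 | 3·6+6·0+1·2+2·1 = 22
D: 3·5+2·4 = 23 | 3·0+6·3+1·5+2·0 = 23
J: 3·6+2·3 = 24 | 3·0+6·3+1·0+2·3 = 24
gcd(3,2,3,6,1,2) = 1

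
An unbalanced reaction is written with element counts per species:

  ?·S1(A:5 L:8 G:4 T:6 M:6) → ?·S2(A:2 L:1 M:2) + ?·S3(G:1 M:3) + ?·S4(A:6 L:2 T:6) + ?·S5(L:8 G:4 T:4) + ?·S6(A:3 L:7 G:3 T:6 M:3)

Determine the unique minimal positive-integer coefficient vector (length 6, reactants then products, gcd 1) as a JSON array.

A: 6·5 = 30 | 6·2+6·0+2·6+3·0+2·3 = 30
L: 6·8 = 48 | 6·1+6·0+2·2+3·8+2·7 = 48
G: 6·4 = 24 | 6·0+6·1+2·0+3·4+2·3 = 24
T: 6·6 = 36 | 6·0+6·0+2·6+3·4+2·6 = 36
M: 6·6 = 36 | 6·2+6·3+2·0+3·0+2·3 = 36
gcd(6,6,6,2,3,2) = 1

Coefficients: [6, 6, 6, 2, 3, 2]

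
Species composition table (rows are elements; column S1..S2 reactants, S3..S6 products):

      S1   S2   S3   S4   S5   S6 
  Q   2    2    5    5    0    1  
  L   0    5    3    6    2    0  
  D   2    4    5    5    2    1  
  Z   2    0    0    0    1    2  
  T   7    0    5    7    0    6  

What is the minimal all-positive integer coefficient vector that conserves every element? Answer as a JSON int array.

Q: 5·2+4·2 = 18 | 2·5+1·5+4·0+3·1 = 18
L: 5·0+4·5 = 20 | 2·3+1·6+4·2+3·0 = 20
D: 5·2+4·4 = 26 | 2·5+1·5+4·2+3·1 = 26
Z: 5·2+4·0 = 10 | 2·0+1·0+4·1+3·2 = 10
T: 5·7+4·0 = 35 | 2·5+1·7+4·0+3·6 = 35
gcd(5,4,2,1,4,3) = 1

Coefficients: [5, 4, 2, 1, 4, 3]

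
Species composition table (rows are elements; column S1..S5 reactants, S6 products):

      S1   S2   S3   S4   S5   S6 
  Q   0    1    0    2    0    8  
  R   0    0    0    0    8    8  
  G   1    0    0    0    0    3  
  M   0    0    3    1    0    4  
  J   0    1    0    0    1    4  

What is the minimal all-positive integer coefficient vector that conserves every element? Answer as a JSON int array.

Q: 6·0+6·1+1·0+5·2+2·0 = 16 | 2·8 = 16
R: 6·0+6·0+1·0+5·0+2·8 = 16 | 2·8 = 16
G: 6·1+6·0+1·0+5·0+2·0 = 6 | 2·3 = 6
M: 6·0+6·0+1·3+5·1+2·0 = 8 | 2·4 = 8
J: 6·0+6·1+1·0+5·0+2·1 = 8 | 2·4 = 8
gcd(6,6,1,5,2,2) = 1

Coefficients: [6, 6, 1, 5, 2, 2]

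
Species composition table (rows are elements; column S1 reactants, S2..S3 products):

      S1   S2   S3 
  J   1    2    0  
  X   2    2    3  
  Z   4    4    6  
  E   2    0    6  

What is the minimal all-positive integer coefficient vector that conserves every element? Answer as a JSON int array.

Coefficients: [6, 3, 2]

J: 6·1 = 6 | 3·2+2·0 = 6
X: 6·2 = 12 | 3·2+2·3 = 12
Z: 6·4 = 24 | 3·4+2·6 = 24
E: 6·2 = 12 | 3·0+2·6 = 12
gcd(6,3,2) = 1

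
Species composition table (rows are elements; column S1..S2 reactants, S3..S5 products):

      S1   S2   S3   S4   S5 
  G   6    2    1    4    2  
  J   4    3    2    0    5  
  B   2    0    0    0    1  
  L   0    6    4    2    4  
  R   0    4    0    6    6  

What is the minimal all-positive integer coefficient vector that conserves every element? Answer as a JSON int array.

Coefficients: [1, 6, 6, 2, 2]

G: 1·6+6·2 = 18 | 6·1+2·4+2·2 = 18
J: 1·4+6·3 = 22 | 6·2+2·0+2·5 = 22
B: 1·2+6·0 = 2 | 6·0+2·0+2·1 = 2
L: 1·0+6·6 = 36 | 6·4+2·2+2·4 = 36
R: 1·0+6·4 = 24 | 6·0+2·6+2·6 = 24
gcd(1,6,6,2,2) = 1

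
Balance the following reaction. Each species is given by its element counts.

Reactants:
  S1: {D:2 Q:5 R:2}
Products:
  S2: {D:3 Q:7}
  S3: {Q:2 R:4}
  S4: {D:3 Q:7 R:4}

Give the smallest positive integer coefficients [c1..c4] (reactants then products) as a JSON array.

Coefficients: [6, 2, 1, 2]

D: 6·2 = 12 | 2·3+1·0+2·3 = 12
Q: 6·5 = 30 | 2·7+1·2+2·7 = 30
R: 6·2 = 12 | 2·0+1·4+2·4 = 12
gcd(6,2,1,2) = 1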